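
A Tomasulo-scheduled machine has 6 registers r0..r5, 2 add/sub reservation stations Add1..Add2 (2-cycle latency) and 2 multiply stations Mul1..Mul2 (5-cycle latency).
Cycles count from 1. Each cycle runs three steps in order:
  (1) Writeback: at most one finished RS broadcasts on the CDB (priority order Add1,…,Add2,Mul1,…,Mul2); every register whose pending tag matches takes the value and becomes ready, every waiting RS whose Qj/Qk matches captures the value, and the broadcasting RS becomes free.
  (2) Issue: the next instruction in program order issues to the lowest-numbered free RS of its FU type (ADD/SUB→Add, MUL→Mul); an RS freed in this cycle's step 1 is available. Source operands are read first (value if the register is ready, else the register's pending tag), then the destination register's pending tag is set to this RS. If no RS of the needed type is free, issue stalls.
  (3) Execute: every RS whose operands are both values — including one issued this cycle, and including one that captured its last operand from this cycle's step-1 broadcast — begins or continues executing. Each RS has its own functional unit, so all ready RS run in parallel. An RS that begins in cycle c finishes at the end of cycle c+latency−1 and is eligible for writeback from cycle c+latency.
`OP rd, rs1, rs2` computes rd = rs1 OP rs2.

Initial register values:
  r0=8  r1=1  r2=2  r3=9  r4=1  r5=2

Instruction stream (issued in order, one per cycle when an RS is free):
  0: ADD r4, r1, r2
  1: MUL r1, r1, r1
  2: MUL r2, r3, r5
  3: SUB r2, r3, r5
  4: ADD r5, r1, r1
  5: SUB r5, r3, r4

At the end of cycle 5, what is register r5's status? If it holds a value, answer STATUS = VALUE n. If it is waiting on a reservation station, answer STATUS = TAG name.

  c1: issue ADD r4<-Add1  regs: r0:8,r1:1,r2:2,r3:9,r4:Add1,r5:2
  c2: issue MUL r1<-Mul1  regs: r0:8,r1:Mul1,r2:2,r3:9,r4:Add1,r5:2
  c3: CDB Add1=3; issue MUL r2<-Mul2  regs: r0:8,r1:Mul1,r2:Mul2,r3:9,r4:3,r5:2
  c4: issue SUB r2<-Add1  regs: r0:8,r1:Mul1,r2:Add1,r3:9,r4:3,r5:2
  c5: issue ADD r5<-Add2  regs: r0:8,r1:Mul1,r2:Add1,r3:9,r4:3,r5:Add2

STATUS = TAG Add2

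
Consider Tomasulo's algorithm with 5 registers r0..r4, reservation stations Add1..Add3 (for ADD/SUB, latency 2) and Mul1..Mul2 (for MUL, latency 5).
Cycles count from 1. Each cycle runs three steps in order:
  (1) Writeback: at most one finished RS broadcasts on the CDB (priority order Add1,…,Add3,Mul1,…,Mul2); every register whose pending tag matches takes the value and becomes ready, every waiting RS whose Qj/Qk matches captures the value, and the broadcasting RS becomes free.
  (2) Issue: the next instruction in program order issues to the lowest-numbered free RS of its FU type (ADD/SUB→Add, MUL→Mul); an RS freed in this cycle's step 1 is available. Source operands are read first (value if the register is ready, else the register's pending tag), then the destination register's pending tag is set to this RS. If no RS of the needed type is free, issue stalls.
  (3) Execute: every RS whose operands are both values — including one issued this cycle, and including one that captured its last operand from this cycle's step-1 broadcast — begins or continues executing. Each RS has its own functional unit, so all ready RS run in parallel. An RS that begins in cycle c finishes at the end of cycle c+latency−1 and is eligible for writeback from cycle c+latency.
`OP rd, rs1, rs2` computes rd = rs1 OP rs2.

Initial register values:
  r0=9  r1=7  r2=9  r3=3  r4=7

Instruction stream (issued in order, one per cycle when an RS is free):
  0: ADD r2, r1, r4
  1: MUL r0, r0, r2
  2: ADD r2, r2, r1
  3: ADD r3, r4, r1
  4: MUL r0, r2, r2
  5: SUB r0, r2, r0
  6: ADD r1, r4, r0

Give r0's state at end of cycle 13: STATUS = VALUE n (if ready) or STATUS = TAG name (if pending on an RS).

cycle 1: issue ADD r2<-Add1 // r0:9,r1:7,r2:Add1,r3:3,r4:7
cycle 2: issue MUL r0<-Mul1 // r0:Mul1,r1:7,r2:Add1,r3:3,r4:7
cycle 3: CDB Add1=14; issue ADD r2<-Add1 // r0:Mul1,r1:7,r2:Add1,r3:3,r4:7
cycle 4: issue ADD r3<-Add2 // r0:Mul1,r1:7,r2:Add1,r3:Add2,r4:7
cycle 5: CDB Add1=21; issue MUL r0<-Mul2 // r0:Mul2,r1:7,r2:21,r3:Add2,r4:7
cycle 6: CDB Add2=14; issue SUB r0<-Add1 // r0:Add1,r1:7,r2:21,r3:14,r4:7
cycle 7: issue ADD r1<-Add2 // r0:Add1,r1:Add2,r2:21,r3:14,r4:7
cycle 8: CDB Mul1=126 // r0:Add1,r1:Add2,r2:21,r3:14,r4:7
cycle 9: - // r0:Add1,r1:Add2,r2:21,r3:14,r4:7
cycle 10: CDB Mul2=441 // r0:Add1,r1:Add2,r2:21,r3:14,r4:7
cycle 11: - // r0:Add1,r1:Add2,r2:21,r3:14,r4:7
cycle 12: CDB Add1=-420 // r0:-420,r1:Add2,r2:21,r3:14,r4:7
cycle 13: - // r0:-420,r1:Add2,r2:21,r3:14,r4:7

STATUS = VALUE -420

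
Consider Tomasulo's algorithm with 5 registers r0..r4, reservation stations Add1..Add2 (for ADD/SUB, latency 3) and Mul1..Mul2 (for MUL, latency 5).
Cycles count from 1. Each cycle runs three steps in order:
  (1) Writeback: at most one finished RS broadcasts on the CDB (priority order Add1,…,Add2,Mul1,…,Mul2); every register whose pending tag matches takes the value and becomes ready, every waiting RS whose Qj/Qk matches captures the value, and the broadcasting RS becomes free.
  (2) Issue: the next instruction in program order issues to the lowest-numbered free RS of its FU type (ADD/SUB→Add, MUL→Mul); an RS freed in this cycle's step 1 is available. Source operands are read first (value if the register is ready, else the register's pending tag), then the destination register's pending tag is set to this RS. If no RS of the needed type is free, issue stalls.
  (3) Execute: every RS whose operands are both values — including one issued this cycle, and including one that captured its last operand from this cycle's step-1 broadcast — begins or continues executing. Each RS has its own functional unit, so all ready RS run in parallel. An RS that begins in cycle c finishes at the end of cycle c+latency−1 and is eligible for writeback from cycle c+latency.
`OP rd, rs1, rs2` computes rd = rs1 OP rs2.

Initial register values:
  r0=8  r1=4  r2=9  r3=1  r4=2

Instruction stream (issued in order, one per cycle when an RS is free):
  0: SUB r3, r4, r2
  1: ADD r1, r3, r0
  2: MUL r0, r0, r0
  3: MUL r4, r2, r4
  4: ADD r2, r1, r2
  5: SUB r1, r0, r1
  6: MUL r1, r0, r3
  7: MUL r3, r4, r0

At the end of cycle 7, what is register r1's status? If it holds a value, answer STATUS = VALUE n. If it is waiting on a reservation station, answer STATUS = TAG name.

cycle 1: issue SUB r3<-Add1 // r0:8,r1:4,r2:9,r3:Add1,r4:2
cycle 2: issue ADD r1<-Add2 // r0:8,r1:Add2,r2:9,r3:Add1,r4:2
cycle 3: issue MUL r0<-Mul1 // r0:Mul1,r1:Add2,r2:9,r3:Add1,r4:2
cycle 4: CDB Add1=-7; issue MUL r4<-Mul2 // r0:Mul1,r1:Add2,r2:9,r3:-7,r4:Mul2
cycle 5: issue ADD r2<-Add1 // r0:Mul1,r1:Add2,r2:Add1,r3:-7,r4:Mul2
cycle 6: stall // r0:Mul1,r1:Add2,r2:Add1,r3:-7,r4:Mul2
cycle 7: CDB Add2=1; issue SUB r1<-Add2 // r0:Mul1,r1:Add2,r2:Add1,r3:-7,r4:Mul2

STATUS = TAG Add2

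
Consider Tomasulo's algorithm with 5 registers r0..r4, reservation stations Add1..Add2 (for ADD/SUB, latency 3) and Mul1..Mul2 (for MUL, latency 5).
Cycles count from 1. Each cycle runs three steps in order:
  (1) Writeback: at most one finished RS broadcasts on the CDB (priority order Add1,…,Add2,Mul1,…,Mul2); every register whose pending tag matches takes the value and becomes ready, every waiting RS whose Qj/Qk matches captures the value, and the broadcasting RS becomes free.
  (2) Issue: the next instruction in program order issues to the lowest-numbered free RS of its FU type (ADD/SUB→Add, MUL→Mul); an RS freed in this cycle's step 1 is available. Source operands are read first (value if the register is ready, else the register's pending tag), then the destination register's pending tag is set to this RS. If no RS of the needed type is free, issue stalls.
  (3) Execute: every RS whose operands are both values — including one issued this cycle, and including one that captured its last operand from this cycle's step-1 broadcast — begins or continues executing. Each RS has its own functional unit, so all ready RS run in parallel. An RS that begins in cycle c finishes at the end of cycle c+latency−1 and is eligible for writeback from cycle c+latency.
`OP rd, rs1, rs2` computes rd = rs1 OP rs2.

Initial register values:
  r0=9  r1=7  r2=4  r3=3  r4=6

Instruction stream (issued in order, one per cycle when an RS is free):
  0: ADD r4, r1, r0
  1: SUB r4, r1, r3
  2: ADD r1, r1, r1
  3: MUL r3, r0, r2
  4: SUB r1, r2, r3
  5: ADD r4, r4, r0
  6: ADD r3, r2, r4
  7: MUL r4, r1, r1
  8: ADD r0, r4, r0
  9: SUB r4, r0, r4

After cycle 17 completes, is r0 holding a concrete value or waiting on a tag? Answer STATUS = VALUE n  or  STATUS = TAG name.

STATUS = TAG Add1

  c1: issue ADD r4<-Add1  regs: r0:9,r1:7,r2:4,r3:3,r4:Add1
  c2: issue SUB r4<-Add2  regs: r0:9,r1:7,r2:4,r3:3,r4:Add2
  c3: stall  regs: r0:9,r1:7,r2:4,r3:3,r4:Add2
  c4: CDB Add1=16; issue ADD r1<-Add1  regs: r0:9,r1:Add1,r2:4,r3:3,r4:Add2
  c5: CDB Add2=4; issue MUL r3<-Mul1  regs: r0:9,r1:Add1,r2:4,r3:Mul1,r4:4
  c6: issue SUB r1<-Add2  regs: r0:9,r1:Add2,r2:4,r3:Mul1,r4:4
  c7: CDB Add1=14; issue ADD r4<-Add1  regs: r0:9,r1:Add2,r2:4,r3:Mul1,r4:Add1
  c8: stall  regs: r0:9,r1:Add2,r2:4,r3:Mul1,r4:Add1
  c9: stall  regs: r0:9,r1:Add2,r2:4,r3:Mul1,r4:Add1
  c10: CDB Add1=13; issue ADD r3<-Add1  regs: r0:9,r1:Add2,r2:4,r3:Add1,r4:13
  c11: CDB Mul1=36; issue MUL r4<-Mul1  regs: r0:9,r1:Add2,r2:4,r3:Add1,r4:Mul1
  c12: stall  regs: r0:9,r1:Add2,r2:4,r3:Add1,r4:Mul1
  c13: CDB Add1=17; issue ADD r0<-Add1  regs: r0:Add1,r1:Add2,r2:4,r3:17,r4:Mul1
  c14: CDB Add2=-32; issue SUB r4<-Add2  regs: r0:Add1,r1:-32,r2:4,r3:17,r4:Add2
  c15: -  regs: r0:Add1,r1:-32,r2:4,r3:17,r4:Add2
  c16: -  regs: r0:Add1,r1:-32,r2:4,r3:17,r4:Add2
  c17: -  regs: r0:Add1,r1:-32,r2:4,r3:17,r4:Add2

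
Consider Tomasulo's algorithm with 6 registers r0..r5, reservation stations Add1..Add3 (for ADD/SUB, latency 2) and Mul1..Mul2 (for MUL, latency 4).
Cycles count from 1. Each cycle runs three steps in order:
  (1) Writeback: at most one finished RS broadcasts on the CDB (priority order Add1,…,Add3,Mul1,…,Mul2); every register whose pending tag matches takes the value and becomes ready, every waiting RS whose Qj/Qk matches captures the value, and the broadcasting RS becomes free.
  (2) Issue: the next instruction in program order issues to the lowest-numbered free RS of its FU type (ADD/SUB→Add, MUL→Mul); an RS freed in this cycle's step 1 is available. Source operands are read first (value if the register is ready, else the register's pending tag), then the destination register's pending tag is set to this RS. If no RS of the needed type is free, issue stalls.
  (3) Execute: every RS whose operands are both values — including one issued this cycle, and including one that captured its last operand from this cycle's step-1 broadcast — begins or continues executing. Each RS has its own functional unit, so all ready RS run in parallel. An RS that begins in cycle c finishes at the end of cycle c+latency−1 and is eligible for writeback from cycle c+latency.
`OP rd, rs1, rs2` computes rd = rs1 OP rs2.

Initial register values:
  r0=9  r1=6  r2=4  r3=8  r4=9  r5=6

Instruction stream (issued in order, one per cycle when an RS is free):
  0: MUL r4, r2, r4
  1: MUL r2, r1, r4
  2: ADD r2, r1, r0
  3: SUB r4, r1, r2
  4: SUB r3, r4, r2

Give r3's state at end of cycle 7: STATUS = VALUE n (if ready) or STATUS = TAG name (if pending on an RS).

cycle 1: issue MUL r4<-Mul1 // r0:9,r1:6,r2:4,r3:8,r4:Mul1,r5:6
cycle 2: issue MUL r2<-Mul2 // r0:9,r1:6,r2:Mul2,r3:8,r4:Mul1,r5:6
cycle 3: issue ADD r2<-Add1 // r0:9,r1:6,r2:Add1,r3:8,r4:Mul1,r5:6
cycle 4: issue SUB r4<-Add2 // r0:9,r1:6,r2:Add1,r3:8,r4:Add2,r5:6
cycle 5: CDB Add1=15; issue SUB r3<-Add1 // r0:9,r1:6,r2:15,r3:Add1,r4:Add2,r5:6
cycle 6: CDB Mul1=36 // r0:9,r1:6,r2:15,r3:Add1,r4:Add2,r5:6
cycle 7: CDB Add2=-9 // r0:9,r1:6,r2:15,r3:Add1,r4:-9,r5:6

STATUS = TAG Add1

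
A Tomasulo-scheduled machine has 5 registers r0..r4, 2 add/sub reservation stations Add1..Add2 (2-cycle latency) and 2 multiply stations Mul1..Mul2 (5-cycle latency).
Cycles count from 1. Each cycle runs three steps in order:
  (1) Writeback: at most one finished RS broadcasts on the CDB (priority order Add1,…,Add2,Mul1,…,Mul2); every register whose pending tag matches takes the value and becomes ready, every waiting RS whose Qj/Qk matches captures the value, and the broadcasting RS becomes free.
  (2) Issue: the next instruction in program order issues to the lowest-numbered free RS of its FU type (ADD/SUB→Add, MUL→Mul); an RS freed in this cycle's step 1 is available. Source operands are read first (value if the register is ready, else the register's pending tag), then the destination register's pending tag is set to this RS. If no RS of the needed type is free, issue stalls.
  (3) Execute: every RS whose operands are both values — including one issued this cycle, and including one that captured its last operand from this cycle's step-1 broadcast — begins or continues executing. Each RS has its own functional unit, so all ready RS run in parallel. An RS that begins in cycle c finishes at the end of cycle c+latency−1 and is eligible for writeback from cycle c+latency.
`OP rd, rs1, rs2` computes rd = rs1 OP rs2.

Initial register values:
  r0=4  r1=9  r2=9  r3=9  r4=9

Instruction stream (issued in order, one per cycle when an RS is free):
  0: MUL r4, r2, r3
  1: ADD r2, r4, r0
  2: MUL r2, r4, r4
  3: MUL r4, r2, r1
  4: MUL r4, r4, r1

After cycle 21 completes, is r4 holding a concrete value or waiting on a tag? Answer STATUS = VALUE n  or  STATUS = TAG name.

c1: issue MUL r4<-Mul1 | r0:4,r1:9,r2:9,r3:9,r4:Mul1
c2: issue ADD r2<-Add1 | r0:4,r1:9,r2:Add1,r3:9,r4:Mul1
c3: issue MUL r2<-Mul2 | r0:4,r1:9,r2:Mul2,r3:9,r4:Mul1
c4: stall | r0:4,r1:9,r2:Mul2,r3:9,r4:Mul1
c5: stall | r0:4,r1:9,r2:Mul2,r3:9,r4:Mul1
c6: CDB Mul1=81; issue MUL r4<-Mul1 | r0:4,r1:9,r2:Mul2,r3:9,r4:Mul1
c7: stall | r0:4,r1:9,r2:Mul2,r3:9,r4:Mul1
c8: CDB Add1=85; stall | r0:4,r1:9,r2:Mul2,r3:9,r4:Mul1
c9: stall | r0:4,r1:9,r2:Mul2,r3:9,r4:Mul1
c10: stall | r0:4,r1:9,r2:Mul2,r3:9,r4:Mul1
c11: CDB Mul2=6561; issue MUL r4<-Mul2 | r0:4,r1:9,r2:6561,r3:9,r4:Mul2
c12: - | r0:4,r1:9,r2:6561,r3:9,r4:Mul2
c13: - | r0:4,r1:9,r2:6561,r3:9,r4:Mul2
c14: - | r0:4,r1:9,r2:6561,r3:9,r4:Mul2
c15: - | r0:4,r1:9,r2:6561,r3:9,r4:Mul2
c16: CDB Mul1=59049 | r0:4,r1:9,r2:6561,r3:9,r4:Mul2
c17: - | r0:4,r1:9,r2:6561,r3:9,r4:Mul2
c18: - | r0:4,r1:9,r2:6561,r3:9,r4:Mul2
c19: - | r0:4,r1:9,r2:6561,r3:9,r4:Mul2
c20: - | r0:4,r1:9,r2:6561,r3:9,r4:Mul2
c21: CDB Mul2=531441 | r0:4,r1:9,r2:6561,r3:9,r4:531441

STATUS = VALUE 531441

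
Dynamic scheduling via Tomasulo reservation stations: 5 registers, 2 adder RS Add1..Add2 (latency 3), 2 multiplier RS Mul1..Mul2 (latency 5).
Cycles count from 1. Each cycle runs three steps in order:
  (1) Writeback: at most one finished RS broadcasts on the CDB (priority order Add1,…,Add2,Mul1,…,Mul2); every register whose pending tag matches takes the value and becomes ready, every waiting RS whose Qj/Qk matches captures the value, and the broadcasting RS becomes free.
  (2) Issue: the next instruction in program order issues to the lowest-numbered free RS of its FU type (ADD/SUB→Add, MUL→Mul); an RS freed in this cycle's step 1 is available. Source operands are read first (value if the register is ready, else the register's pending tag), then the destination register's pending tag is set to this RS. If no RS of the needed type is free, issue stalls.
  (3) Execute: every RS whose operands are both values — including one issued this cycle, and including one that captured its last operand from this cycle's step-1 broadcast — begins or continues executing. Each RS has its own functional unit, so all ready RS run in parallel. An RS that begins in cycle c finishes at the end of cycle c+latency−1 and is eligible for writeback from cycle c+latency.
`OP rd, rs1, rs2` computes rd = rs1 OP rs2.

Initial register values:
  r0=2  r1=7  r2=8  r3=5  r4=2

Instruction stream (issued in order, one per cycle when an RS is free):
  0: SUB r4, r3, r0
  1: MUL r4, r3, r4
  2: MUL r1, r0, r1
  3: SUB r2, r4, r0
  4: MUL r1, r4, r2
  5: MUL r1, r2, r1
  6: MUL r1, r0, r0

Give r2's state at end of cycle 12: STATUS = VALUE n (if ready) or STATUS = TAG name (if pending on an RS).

STATUS = VALUE 13

  c1: issue SUB r4<-Add1  regs: r0:2,r1:7,r2:8,r3:5,r4:Add1
  c2: issue MUL r4<-Mul1  regs: r0:2,r1:7,r2:8,r3:5,r4:Mul1
  c3: issue MUL r1<-Mul2  regs: r0:2,r1:Mul2,r2:8,r3:5,r4:Mul1
  c4: CDB Add1=3; issue SUB r2<-Add1  regs: r0:2,r1:Mul2,r2:Add1,r3:5,r4:Mul1
  c5: stall  regs: r0:2,r1:Mul2,r2:Add1,r3:5,r4:Mul1
  c6: stall  regs: r0:2,r1:Mul2,r2:Add1,r3:5,r4:Mul1
  c7: stall  regs: r0:2,r1:Mul2,r2:Add1,r3:5,r4:Mul1
  c8: CDB Mul2=14; issue MUL r1<-Mul2  regs: r0:2,r1:Mul2,r2:Add1,r3:5,r4:Mul1
  c9: CDB Mul1=15; issue MUL r1<-Mul1  regs: r0:2,r1:Mul1,r2:Add1,r3:5,r4:15
  c10: stall  regs: r0:2,r1:Mul1,r2:Add1,r3:5,r4:15
  c11: stall  regs: r0:2,r1:Mul1,r2:Add1,r3:5,r4:15
  c12: CDB Add1=13; stall  regs: r0:2,r1:Mul1,r2:13,r3:5,r4:15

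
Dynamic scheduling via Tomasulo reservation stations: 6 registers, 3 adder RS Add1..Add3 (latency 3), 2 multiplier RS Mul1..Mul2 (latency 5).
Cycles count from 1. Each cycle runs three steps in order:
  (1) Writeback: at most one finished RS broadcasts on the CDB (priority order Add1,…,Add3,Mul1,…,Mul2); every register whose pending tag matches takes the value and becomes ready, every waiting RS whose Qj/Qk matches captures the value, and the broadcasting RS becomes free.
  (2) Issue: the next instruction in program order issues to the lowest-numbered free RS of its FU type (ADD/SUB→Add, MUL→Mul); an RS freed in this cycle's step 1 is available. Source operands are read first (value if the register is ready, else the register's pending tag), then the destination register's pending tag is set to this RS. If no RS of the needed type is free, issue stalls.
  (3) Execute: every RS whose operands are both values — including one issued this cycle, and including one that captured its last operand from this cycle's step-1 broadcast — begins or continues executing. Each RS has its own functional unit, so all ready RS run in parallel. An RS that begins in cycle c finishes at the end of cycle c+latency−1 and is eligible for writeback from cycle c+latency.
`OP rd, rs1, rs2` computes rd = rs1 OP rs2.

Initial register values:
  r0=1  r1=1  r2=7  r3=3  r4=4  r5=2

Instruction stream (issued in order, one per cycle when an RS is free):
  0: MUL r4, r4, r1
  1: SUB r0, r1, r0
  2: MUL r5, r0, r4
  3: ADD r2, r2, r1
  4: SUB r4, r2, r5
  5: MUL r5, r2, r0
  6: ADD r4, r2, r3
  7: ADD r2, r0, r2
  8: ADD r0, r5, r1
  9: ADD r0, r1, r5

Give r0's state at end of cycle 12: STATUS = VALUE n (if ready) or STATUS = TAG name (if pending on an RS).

STATUS = TAG Add3

c1: issue MUL r4<-Mul1 | r0:1,r1:1,r2:7,r3:3,r4:Mul1,r5:2
c2: issue SUB r0<-Add1 | r0:Add1,r1:1,r2:7,r3:3,r4:Mul1,r5:2
c3: issue MUL r5<-Mul2 | r0:Add1,r1:1,r2:7,r3:3,r4:Mul1,r5:Mul2
c4: issue ADD r2<-Add2 | r0:Add1,r1:1,r2:Add2,r3:3,r4:Mul1,r5:Mul2
c5: CDB Add1=0; issue SUB r4<-Add1 | r0:0,r1:1,r2:Add2,r3:3,r4:Add1,r5:Mul2
c6: CDB Mul1=4; issue MUL r5<-Mul1 | r0:0,r1:1,r2:Add2,r3:3,r4:Add1,r5:Mul1
c7: CDB Add2=8; issue ADD r4<-Add2 | r0:0,r1:1,r2:8,r3:3,r4:Add2,r5:Mul1
c8: issue ADD r2<-Add3 | r0:0,r1:1,r2:Add3,r3:3,r4:Add2,r5:Mul1
c9: stall | r0:0,r1:1,r2:Add3,r3:3,r4:Add2,r5:Mul1
c10: CDB Add2=11; issue ADD r0<-Add2 | r0:Add2,r1:1,r2:Add3,r3:3,r4:11,r5:Mul1
c11: CDB Add3=8; issue ADD r0<-Add3 | r0:Add3,r1:1,r2:8,r3:3,r4:11,r5:Mul1
c12: CDB Mul1=0 | r0:Add3,r1:1,r2:8,r3:3,r4:11,r5:0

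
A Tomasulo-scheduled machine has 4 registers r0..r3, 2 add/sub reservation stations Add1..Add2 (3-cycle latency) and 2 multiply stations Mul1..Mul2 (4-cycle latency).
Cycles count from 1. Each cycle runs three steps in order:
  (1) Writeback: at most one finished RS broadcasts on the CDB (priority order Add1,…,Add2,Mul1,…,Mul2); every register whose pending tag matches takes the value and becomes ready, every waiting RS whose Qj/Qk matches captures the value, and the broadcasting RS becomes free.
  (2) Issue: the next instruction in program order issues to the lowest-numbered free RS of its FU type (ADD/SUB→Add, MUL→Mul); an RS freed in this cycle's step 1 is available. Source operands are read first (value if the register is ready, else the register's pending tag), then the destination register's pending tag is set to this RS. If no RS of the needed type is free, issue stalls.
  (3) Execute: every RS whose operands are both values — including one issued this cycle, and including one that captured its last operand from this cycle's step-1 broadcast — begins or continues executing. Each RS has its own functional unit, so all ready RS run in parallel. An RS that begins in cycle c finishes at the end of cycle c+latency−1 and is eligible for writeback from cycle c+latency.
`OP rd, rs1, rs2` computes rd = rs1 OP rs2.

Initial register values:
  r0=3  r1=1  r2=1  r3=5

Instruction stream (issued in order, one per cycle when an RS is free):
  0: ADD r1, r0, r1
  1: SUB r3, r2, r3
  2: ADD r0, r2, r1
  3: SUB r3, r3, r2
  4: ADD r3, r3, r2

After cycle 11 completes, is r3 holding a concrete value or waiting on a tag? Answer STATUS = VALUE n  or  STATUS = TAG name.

  c1: issue ADD r1<-Add1  regs: r0:3,r1:Add1,r2:1,r3:5
  c2: issue SUB r3<-Add2  regs: r0:3,r1:Add1,r2:1,r3:Add2
  c3: stall  regs: r0:3,r1:Add1,r2:1,r3:Add2
  c4: CDB Add1=4; issue ADD r0<-Add1  regs: r0:Add1,r1:4,r2:1,r3:Add2
  c5: CDB Add2=-4; issue SUB r3<-Add2  regs: r0:Add1,r1:4,r2:1,r3:Add2
  c6: stall  regs: r0:Add1,r1:4,r2:1,r3:Add2
  c7: CDB Add1=5; issue ADD r3<-Add1  regs: r0:5,r1:4,r2:1,r3:Add1
  c8: CDB Add2=-5  regs: r0:5,r1:4,r2:1,r3:Add1
  c9: -  regs: r0:5,r1:4,r2:1,r3:Add1
  c10: -  regs: r0:5,r1:4,r2:1,r3:Add1
  c11: CDB Add1=-4  regs: r0:5,r1:4,r2:1,r3:-4

STATUS = VALUE -4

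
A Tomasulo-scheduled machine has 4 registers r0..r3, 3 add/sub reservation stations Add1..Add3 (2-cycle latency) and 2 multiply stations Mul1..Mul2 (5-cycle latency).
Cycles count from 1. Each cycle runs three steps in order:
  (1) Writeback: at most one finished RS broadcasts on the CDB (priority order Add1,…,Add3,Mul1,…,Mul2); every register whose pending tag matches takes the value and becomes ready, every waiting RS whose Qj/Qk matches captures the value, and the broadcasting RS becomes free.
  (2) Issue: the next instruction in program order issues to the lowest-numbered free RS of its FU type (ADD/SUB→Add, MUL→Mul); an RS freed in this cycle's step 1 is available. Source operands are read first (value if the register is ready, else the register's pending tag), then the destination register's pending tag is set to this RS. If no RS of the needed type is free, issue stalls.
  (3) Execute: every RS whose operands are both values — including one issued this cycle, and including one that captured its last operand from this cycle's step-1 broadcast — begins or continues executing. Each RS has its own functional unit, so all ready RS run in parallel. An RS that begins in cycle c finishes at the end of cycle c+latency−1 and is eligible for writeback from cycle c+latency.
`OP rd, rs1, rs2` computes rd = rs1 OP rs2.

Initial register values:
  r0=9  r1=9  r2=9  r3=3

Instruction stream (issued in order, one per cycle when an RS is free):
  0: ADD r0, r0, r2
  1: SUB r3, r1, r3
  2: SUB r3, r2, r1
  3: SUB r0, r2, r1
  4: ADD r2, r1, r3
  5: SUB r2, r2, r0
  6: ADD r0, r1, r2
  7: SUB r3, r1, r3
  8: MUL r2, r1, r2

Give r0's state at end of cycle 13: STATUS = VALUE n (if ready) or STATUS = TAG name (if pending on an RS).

  c1: issue ADD r0<-Add1  regs: r0:Add1,r1:9,r2:9,r3:3
  c2: issue SUB r3<-Add2  regs: r0:Add1,r1:9,r2:9,r3:Add2
  c3: CDB Add1=18; issue SUB r3<-Add1  regs: r0:18,r1:9,r2:9,r3:Add1
  c4: CDB Add2=6; issue SUB r0<-Add2  regs: r0:Add2,r1:9,r2:9,r3:Add1
  c5: CDB Add1=0; issue ADD r2<-Add1  regs: r0:Add2,r1:9,r2:Add1,r3:0
  c6: CDB Add2=0; issue SUB r2<-Add2  regs: r0:0,r1:9,r2:Add2,r3:0
  c7: CDB Add1=9; issue ADD r0<-Add1  regs: r0:Add1,r1:9,r2:Add2,r3:0
  c8: issue SUB r3<-Add3  regs: r0:Add1,r1:9,r2:Add2,r3:Add3
  c9: CDB Add2=9; issue MUL r2<-Mul1  regs: r0:Add1,r1:9,r2:Mul1,r3:Add3
  c10: CDB Add3=9  regs: r0:Add1,r1:9,r2:Mul1,r3:9
  c11: CDB Add1=18  regs: r0:18,r1:9,r2:Mul1,r3:9
  c12: -  regs: r0:18,r1:9,r2:Mul1,r3:9
  c13: -  regs: r0:18,r1:9,r2:Mul1,r3:9

STATUS = VALUE 18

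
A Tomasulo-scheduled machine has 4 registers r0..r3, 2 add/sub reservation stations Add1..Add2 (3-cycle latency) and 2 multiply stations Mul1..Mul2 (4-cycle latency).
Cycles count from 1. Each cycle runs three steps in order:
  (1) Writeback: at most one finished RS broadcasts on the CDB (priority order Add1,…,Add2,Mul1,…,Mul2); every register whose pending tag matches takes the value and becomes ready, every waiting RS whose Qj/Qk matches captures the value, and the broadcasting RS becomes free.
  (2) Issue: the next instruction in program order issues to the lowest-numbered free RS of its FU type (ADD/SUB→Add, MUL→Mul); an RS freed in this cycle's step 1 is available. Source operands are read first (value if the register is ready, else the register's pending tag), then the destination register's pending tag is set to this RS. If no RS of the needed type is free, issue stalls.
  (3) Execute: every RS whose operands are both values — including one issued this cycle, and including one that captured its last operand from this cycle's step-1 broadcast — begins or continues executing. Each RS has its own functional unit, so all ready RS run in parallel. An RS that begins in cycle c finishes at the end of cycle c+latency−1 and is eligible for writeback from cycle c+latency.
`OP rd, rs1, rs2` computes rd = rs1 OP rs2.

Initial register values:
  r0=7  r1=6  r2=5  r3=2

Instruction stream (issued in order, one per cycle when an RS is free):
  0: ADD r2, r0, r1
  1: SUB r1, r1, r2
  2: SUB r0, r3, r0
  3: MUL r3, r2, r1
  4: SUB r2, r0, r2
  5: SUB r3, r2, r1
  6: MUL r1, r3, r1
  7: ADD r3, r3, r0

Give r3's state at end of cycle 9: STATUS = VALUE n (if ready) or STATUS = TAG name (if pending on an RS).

cycle 1: issue ADD r2<-Add1 // r0:7,r1:6,r2:Add1,r3:2
cycle 2: issue SUB r1<-Add2 // r0:7,r1:Add2,r2:Add1,r3:2
cycle 3: stall // r0:7,r1:Add2,r2:Add1,r3:2
cycle 4: CDB Add1=13; issue SUB r0<-Add1 // r0:Add1,r1:Add2,r2:13,r3:2
cycle 5: issue MUL r3<-Mul1 // r0:Add1,r1:Add2,r2:13,r3:Mul1
cycle 6: stall // r0:Add1,r1:Add2,r2:13,r3:Mul1
cycle 7: CDB Add1=-5; issue SUB r2<-Add1 // r0:-5,r1:Add2,r2:Add1,r3:Mul1
cycle 8: CDB Add2=-7; issue SUB r3<-Add2 // r0:-5,r1:-7,r2:Add1,r3:Add2
cycle 9: issue MUL r1<-Mul2 // r0:-5,r1:Mul2,r2:Add1,r3:Add2

STATUS = TAG Add2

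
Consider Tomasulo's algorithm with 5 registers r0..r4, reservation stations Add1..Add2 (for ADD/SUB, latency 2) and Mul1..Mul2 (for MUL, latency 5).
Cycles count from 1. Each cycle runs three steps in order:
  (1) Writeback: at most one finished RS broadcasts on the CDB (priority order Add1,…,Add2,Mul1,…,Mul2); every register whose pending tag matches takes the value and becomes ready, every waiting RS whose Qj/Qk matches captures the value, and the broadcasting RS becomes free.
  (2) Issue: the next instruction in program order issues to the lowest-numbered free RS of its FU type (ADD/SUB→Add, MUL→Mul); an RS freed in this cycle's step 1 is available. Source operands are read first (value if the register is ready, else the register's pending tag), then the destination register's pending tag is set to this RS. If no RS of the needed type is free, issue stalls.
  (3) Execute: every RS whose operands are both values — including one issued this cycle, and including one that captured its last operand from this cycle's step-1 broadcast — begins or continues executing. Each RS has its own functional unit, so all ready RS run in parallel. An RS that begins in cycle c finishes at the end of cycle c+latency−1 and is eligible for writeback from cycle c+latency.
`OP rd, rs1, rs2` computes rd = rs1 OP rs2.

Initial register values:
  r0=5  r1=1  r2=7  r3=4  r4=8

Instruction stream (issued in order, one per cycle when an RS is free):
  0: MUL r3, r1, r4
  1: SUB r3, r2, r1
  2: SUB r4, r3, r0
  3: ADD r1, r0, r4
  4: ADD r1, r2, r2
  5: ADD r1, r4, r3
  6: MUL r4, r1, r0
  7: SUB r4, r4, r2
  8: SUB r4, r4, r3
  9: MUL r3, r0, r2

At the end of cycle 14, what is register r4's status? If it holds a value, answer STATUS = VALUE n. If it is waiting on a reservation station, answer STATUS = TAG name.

STATUS = TAG Add2

cycle 1: issue MUL r3<-Mul1 // r0:5,r1:1,r2:7,r3:Mul1,r4:8
cycle 2: issue SUB r3<-Add1 // r0:5,r1:1,r2:7,r3:Add1,r4:8
cycle 3: issue SUB r4<-Add2 // r0:5,r1:1,r2:7,r3:Add1,r4:Add2
cycle 4: CDB Add1=6; issue ADD r1<-Add1 // r0:5,r1:Add1,r2:7,r3:6,r4:Add2
cycle 5: stall // r0:5,r1:Add1,r2:7,r3:6,r4:Add2
cycle 6: CDB Add2=1; issue ADD r1<-Add2 // r0:5,r1:Add2,r2:7,r3:6,r4:1
cycle 7: CDB Mul1=8; stall // r0:5,r1:Add2,r2:7,r3:6,r4:1
cycle 8: CDB Add1=6; issue ADD r1<-Add1 // r0:5,r1:Add1,r2:7,r3:6,r4:1
cycle 9: CDB Add2=14; issue MUL r4<-Mul1 // r0:5,r1:Add1,r2:7,r3:6,r4:Mul1
cycle 10: CDB Add1=7; issue SUB r4<-Add1 // r0:5,r1:7,r2:7,r3:6,r4:Add1
cycle 11: issue SUB r4<-Add2 // r0:5,r1:7,r2:7,r3:6,r4:Add2
cycle 12: issue MUL r3<-Mul2 // r0:5,r1:7,r2:7,r3:Mul2,r4:Add2
cycle 13: - // r0:5,r1:7,r2:7,r3:Mul2,r4:Add2
cycle 14: - // r0:5,r1:7,r2:7,r3:Mul2,r4:Add2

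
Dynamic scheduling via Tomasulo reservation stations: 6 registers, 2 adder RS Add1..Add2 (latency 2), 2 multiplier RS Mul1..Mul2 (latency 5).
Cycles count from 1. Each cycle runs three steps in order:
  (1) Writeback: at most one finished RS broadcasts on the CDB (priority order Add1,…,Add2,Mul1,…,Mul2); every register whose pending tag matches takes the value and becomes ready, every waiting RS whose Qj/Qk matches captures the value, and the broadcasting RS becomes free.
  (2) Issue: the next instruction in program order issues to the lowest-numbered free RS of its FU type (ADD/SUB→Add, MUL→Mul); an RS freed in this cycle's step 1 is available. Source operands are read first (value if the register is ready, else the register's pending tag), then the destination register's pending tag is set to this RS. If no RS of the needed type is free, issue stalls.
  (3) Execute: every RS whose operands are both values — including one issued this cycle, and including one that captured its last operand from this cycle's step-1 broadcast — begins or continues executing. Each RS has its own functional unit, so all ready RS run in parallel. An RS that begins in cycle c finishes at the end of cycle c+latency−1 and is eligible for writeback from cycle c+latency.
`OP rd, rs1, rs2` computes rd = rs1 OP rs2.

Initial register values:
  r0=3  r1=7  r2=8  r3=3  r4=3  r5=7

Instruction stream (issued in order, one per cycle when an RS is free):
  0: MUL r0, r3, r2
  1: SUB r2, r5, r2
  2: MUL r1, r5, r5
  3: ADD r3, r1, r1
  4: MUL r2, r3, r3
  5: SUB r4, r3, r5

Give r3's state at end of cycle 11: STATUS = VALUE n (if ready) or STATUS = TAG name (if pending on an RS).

  c1: issue MUL r0<-Mul1  regs: r0:Mul1,r1:7,r2:8,r3:3,r4:3,r5:7
  c2: issue SUB r2<-Add1  regs: r0:Mul1,r1:7,r2:Add1,r3:3,r4:3,r5:7
  c3: issue MUL r1<-Mul2  regs: r0:Mul1,r1:Mul2,r2:Add1,r3:3,r4:3,r5:7
  c4: CDB Add1=-1; issue ADD r3<-Add1  regs: r0:Mul1,r1:Mul2,r2:-1,r3:Add1,r4:3,r5:7
  c5: stall  regs: r0:Mul1,r1:Mul2,r2:-1,r3:Add1,r4:3,r5:7
  c6: CDB Mul1=24; issue MUL r2<-Mul1  regs: r0:24,r1:Mul2,r2:Mul1,r3:Add1,r4:3,r5:7
  c7: issue SUB r4<-Add2  regs: r0:24,r1:Mul2,r2:Mul1,r3:Add1,r4:Add2,r5:7
  c8: CDB Mul2=49  regs: r0:24,r1:49,r2:Mul1,r3:Add1,r4:Add2,r5:7
  c9: -  regs: r0:24,r1:49,r2:Mul1,r3:Add1,r4:Add2,r5:7
  c10: CDB Add1=98  regs: r0:24,r1:49,r2:Mul1,r3:98,r4:Add2,r5:7
  c11: -  regs: r0:24,r1:49,r2:Mul1,r3:98,r4:Add2,r5:7

STATUS = VALUE 98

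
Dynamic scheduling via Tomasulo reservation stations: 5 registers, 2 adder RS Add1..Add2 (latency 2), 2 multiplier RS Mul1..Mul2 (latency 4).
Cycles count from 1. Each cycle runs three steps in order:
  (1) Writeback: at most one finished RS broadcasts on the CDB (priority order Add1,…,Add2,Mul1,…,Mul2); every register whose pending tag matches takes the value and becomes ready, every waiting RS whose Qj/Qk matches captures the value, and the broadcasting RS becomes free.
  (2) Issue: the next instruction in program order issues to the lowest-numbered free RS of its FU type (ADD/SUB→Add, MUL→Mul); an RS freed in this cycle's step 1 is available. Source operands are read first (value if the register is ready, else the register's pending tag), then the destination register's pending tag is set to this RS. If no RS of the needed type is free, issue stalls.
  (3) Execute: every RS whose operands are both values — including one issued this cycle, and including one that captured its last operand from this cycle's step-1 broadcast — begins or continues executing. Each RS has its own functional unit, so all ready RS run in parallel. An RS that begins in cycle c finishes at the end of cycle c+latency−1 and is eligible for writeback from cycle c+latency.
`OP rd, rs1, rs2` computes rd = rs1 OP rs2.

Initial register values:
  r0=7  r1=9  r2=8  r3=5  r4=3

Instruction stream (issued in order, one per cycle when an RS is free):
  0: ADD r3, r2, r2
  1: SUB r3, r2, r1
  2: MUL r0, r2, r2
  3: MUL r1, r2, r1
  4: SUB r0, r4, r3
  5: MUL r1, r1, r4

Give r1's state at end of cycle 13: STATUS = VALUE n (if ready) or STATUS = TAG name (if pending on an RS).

STATUS = VALUE 216

c1: issue ADD r3<-Add1 | r0:7,r1:9,r2:8,r3:Add1,r4:3
c2: issue SUB r3<-Add2 | r0:7,r1:9,r2:8,r3:Add2,r4:3
c3: CDB Add1=16; issue MUL r0<-Mul1 | r0:Mul1,r1:9,r2:8,r3:Add2,r4:3
c4: CDB Add2=-1; issue MUL r1<-Mul2 | r0:Mul1,r1:Mul2,r2:8,r3:-1,r4:3
c5: issue SUB r0<-Add1 | r0:Add1,r1:Mul2,r2:8,r3:-1,r4:3
c6: stall | r0:Add1,r1:Mul2,r2:8,r3:-1,r4:3
c7: CDB Add1=4; stall | r0:4,r1:Mul2,r2:8,r3:-1,r4:3
c8: CDB Mul1=64; issue MUL r1<-Mul1 | r0:4,r1:Mul1,r2:8,r3:-1,r4:3
c9: CDB Mul2=72 | r0:4,r1:Mul1,r2:8,r3:-1,r4:3
c10: - | r0:4,r1:Mul1,r2:8,r3:-1,r4:3
c11: - | r0:4,r1:Mul1,r2:8,r3:-1,r4:3
c12: - | r0:4,r1:Mul1,r2:8,r3:-1,r4:3
c13: CDB Mul1=216 | r0:4,r1:216,r2:8,r3:-1,r4:3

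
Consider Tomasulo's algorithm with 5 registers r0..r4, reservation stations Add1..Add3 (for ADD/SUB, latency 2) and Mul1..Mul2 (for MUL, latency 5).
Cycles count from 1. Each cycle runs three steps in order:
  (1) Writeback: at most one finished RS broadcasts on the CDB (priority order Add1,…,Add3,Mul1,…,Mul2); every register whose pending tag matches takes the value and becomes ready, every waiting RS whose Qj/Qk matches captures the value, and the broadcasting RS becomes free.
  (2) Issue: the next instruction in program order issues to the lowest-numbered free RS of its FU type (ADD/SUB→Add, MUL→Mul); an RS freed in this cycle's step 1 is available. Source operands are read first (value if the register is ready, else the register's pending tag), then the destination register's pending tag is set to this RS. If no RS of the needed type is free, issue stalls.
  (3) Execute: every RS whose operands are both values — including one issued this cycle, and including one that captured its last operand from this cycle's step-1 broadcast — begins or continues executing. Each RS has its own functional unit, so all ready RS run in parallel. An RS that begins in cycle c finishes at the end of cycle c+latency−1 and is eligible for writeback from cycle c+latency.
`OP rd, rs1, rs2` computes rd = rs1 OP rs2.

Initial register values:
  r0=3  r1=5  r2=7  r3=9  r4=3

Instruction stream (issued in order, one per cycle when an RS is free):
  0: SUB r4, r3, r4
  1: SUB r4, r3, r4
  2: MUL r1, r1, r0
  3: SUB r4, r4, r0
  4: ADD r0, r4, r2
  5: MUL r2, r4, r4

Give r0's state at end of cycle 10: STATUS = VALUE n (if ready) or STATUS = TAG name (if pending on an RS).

  c1: issue SUB r4<-Add1  regs: r0:3,r1:5,r2:7,r3:9,r4:Add1
  c2: issue SUB r4<-Add2  regs: r0:3,r1:5,r2:7,r3:9,r4:Add2
  c3: CDB Add1=6; issue MUL r1<-Mul1  regs: r0:3,r1:Mul1,r2:7,r3:9,r4:Add2
  c4: issue SUB r4<-Add1  regs: r0:3,r1:Mul1,r2:7,r3:9,r4:Add1
  c5: CDB Add2=3; issue ADD r0<-Add2  regs: r0:Add2,r1:Mul1,r2:7,r3:9,r4:Add1
  c6: issue MUL r2<-Mul2  regs: r0:Add2,r1:Mul1,r2:Mul2,r3:9,r4:Add1
  c7: CDB Add1=0  regs: r0:Add2,r1:Mul1,r2:Mul2,r3:9,r4:0
  c8: CDB Mul1=15  regs: r0:Add2,r1:15,r2:Mul2,r3:9,r4:0
  c9: CDB Add2=7  regs: r0:7,r1:15,r2:Mul2,r3:9,r4:0
  c10: -  regs: r0:7,r1:15,r2:Mul2,r3:9,r4:0

STATUS = VALUE 7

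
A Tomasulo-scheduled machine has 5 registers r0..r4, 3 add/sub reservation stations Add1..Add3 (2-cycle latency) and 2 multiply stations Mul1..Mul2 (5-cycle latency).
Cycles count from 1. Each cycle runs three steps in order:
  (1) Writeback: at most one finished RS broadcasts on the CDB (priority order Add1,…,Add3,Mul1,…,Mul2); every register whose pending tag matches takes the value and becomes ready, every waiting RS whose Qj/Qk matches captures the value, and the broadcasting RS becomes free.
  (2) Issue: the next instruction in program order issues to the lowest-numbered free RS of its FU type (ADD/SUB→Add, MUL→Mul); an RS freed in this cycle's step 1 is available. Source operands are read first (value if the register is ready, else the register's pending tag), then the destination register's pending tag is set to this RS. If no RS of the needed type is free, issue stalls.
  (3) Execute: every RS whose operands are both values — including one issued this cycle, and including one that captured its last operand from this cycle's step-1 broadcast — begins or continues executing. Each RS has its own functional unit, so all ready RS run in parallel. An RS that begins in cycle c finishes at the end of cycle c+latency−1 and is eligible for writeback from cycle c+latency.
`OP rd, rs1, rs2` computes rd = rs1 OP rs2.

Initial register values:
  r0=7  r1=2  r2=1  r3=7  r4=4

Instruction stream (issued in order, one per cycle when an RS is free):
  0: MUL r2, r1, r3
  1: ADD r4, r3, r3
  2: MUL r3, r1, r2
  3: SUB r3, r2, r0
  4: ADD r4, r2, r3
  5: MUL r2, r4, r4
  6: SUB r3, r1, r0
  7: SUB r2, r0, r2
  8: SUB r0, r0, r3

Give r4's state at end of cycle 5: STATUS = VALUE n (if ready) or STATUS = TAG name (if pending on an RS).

  c1: issue MUL r2<-Mul1  regs: r0:7,r1:2,r2:Mul1,r3:7,r4:4
  c2: issue ADD r4<-Add1  regs: r0:7,r1:2,r2:Mul1,r3:7,r4:Add1
  c3: issue MUL r3<-Mul2  regs: r0:7,r1:2,r2:Mul1,r3:Mul2,r4:Add1
  c4: CDB Add1=14; issue SUB r3<-Add1  regs: r0:7,r1:2,r2:Mul1,r3:Add1,r4:14
  c5: issue ADD r4<-Add2  regs: r0:7,r1:2,r2:Mul1,r3:Add1,r4:Add2

STATUS = TAG Add2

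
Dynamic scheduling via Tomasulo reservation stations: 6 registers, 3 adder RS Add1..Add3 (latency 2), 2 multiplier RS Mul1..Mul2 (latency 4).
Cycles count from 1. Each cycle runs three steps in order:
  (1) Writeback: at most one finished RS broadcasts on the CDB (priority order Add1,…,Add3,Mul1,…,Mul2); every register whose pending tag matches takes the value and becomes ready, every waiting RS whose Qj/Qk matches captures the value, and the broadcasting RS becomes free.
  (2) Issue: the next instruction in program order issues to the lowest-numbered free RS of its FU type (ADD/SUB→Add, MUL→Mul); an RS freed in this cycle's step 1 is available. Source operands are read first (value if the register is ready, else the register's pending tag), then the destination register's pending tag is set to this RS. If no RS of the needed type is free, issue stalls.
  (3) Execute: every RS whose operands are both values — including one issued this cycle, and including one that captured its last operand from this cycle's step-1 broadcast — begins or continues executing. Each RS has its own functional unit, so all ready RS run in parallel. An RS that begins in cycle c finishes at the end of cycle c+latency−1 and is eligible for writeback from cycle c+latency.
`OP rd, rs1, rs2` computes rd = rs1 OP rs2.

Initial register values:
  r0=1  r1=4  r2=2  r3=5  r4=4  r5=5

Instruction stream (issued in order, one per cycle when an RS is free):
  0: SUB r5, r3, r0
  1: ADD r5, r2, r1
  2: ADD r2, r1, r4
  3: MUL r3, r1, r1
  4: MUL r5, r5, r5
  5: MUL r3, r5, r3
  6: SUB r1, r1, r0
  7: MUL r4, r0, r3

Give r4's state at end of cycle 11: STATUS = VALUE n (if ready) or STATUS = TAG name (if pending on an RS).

STATUS = TAG Mul2

c1: issue SUB r5<-Add1 | r0:1,r1:4,r2:2,r3:5,r4:4,r5:Add1
c2: issue ADD r5<-Add2 | r0:1,r1:4,r2:2,r3:5,r4:4,r5:Add2
c3: CDB Add1=4; issue ADD r2<-Add1 | r0:1,r1:4,r2:Add1,r3:5,r4:4,r5:Add2
c4: CDB Add2=6; issue MUL r3<-Mul1 | r0:1,r1:4,r2:Add1,r3:Mul1,r4:4,r5:6
c5: CDB Add1=8; issue MUL r5<-Mul2 | r0:1,r1:4,r2:8,r3:Mul1,r4:4,r5:Mul2
c6: stall | r0:1,r1:4,r2:8,r3:Mul1,r4:4,r5:Mul2
c7: stall | r0:1,r1:4,r2:8,r3:Mul1,r4:4,r5:Mul2
c8: CDB Mul1=16; issue MUL r3<-Mul1 | r0:1,r1:4,r2:8,r3:Mul1,r4:4,r5:Mul2
c9: CDB Mul2=36; issue SUB r1<-Add1 | r0:1,r1:Add1,r2:8,r3:Mul1,r4:4,r5:36
c10: issue MUL r4<-Mul2 | r0:1,r1:Add1,r2:8,r3:Mul1,r4:Mul2,r5:36
c11: CDB Add1=3 | r0:1,r1:3,r2:8,r3:Mul1,r4:Mul2,r5:36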